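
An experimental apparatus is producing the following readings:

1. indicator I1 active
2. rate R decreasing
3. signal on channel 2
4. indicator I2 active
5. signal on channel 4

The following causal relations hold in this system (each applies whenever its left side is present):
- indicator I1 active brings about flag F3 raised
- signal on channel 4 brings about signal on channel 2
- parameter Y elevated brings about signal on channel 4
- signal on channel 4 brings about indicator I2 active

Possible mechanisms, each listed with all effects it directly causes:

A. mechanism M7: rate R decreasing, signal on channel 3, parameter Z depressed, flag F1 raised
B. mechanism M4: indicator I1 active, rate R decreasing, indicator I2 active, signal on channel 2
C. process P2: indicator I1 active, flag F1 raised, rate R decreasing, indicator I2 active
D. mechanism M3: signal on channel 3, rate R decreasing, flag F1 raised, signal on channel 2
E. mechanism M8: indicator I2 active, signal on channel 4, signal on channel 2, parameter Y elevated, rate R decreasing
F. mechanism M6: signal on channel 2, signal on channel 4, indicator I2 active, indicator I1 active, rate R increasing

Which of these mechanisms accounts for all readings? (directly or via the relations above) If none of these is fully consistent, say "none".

none

Testing each hypothesis:
(A) mechanism M7 — indicator I1 active NO; rate R decreasing yes; signal on channel 2 NO; indicator I2 active NO; signal on channel 4 NO
(B) mechanism M4 — indicator I1 active yes; rate R decreasing yes; signal on channel 2 yes; indicator I2 active yes; signal on channel 4 NO
(C) process P2 — does not account for signal on channel 2, signal on channel 4
(D) mechanism M3 — indicator I1 active NO; rate R decreasing yes; signal on channel 2 yes; indicator I2 active NO; signal on channel 4 NO
(E) mechanism M8 — does not account for indicator I1 active
(F) mechanism M6 — fails on rate R decreasing (predicts rate R increasing, not rate R decreasing)
No candidate is consistent with all observations.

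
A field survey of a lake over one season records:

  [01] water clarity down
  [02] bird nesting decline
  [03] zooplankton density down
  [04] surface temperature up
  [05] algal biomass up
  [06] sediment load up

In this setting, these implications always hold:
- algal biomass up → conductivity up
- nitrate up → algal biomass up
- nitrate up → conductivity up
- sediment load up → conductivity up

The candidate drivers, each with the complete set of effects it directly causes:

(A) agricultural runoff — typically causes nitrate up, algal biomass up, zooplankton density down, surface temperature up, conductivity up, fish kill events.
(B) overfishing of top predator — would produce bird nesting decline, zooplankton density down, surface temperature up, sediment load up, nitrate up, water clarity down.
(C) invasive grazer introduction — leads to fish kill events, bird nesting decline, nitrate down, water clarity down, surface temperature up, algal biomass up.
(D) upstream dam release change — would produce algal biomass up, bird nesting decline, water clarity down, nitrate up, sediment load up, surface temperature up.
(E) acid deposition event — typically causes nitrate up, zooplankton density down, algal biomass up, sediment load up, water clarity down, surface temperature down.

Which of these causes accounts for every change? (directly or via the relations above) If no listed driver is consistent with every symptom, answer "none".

B

For each candidate, compare predicted effects to what was observed:
(A) agricultural runoff — water clarity down miss; bird nesting decline miss; zooplankton density down match; surface temperature up match; algal biomass up match; sediment load up miss
(B) overfishing of top predator — water clarity down match; bird nesting decline match; zooplankton density down match; surface temperature up match; algal biomass up match (through nitrate up → algal biomass up); sediment load up match
(C) invasive grazer introduction — water clarity down match; bird nesting decline match; zooplankton density down miss; surface temperature up match; algal biomass up match; sediment load up miss
(D) upstream dam release change — water clarity down match; bird nesting decline match; zooplankton density down miss; surface temperature up match; algal biomass up match; sediment load up match
(E) acid deposition event — fails on bird nesting decline, surface temperature up (predicts surface temperature down, not surface temperature up)
(B) alone accounts for all the evidence.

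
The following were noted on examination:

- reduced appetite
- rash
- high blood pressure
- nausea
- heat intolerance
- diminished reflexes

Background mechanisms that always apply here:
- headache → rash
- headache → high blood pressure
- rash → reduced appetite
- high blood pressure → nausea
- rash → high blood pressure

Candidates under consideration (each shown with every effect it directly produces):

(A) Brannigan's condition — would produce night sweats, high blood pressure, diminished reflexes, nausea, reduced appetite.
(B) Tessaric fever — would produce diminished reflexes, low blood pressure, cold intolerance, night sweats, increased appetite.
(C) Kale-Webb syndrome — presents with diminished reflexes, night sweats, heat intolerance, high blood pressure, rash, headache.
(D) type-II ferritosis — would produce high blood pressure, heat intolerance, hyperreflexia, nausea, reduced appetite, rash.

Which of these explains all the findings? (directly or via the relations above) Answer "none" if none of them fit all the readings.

C

For each candidate, compare predicted effects to what was observed:
(A) Brannigan's condition — reduced appetite +; rash -; high blood pressure +; nausea +; heat intolerance -; diminished reflexes +
(B) Tessaric fever — reduced appetite -; rash -; high blood pressure -; nausea -; heat intolerance -; diminished reflexes +
(C) Kale-Webb syndrome — accounts for every observation (reduced appetite through rash → reduced appetite)
(D) type-II ferritosis — reduced appetite +; rash +; high blood pressure +; nausea +; heat intolerance +; diminished reflexes -
(C) is the only candidate with no mismatches.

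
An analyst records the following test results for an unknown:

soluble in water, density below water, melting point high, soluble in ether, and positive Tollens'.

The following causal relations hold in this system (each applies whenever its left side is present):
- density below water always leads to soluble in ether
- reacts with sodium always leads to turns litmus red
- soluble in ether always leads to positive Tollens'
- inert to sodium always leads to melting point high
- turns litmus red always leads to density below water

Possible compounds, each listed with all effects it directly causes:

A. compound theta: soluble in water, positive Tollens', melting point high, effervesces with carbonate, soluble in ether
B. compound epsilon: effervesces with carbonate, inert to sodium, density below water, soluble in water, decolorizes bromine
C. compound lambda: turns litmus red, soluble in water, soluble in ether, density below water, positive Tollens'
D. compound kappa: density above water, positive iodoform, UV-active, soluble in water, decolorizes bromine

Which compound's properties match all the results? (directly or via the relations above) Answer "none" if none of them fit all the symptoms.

Testing each hypothesis:
(A) compound theta — soluble in water yes; density below water NO; melting point high yes; soluble in ether yes; positive Tollens' yes
(B) compound epsilon — accounts for every observation (melting point high through inert to sodium → melting point high)
(C) compound lambda — does not account for melting point high
(D) compound kappa — fails on density below water, melting point high, soluble in ether, positive Tollens' (predicts density above water, not density below water)
(B) is the only candidate with no mismatches.

B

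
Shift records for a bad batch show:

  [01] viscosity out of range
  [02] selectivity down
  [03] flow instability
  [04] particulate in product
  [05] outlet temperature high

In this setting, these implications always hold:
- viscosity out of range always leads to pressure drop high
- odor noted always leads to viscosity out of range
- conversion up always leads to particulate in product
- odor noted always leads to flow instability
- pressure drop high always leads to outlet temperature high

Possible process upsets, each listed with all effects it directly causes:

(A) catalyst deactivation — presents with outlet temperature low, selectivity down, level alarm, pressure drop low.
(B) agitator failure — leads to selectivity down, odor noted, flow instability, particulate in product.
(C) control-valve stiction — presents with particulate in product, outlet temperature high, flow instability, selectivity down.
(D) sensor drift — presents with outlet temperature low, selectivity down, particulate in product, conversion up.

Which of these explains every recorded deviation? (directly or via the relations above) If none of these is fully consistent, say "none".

Per-candidate check:
(A) catalyst deactivation — viscosity out of range ✗; selectivity down ✓; flow instability ✗; particulate in product ✗; outlet temperature high ✗
(B) agitator failure — accounts for every observation (viscosity out of range by odor noted → viscosity out of range)
(C) control-valve stiction — viscosity out of range ✗; selectivity down ✓; flow instability ✓; particulate in product ✓; outlet temperature high ✓
(D) sensor drift — fails on viscosity out of range, flow instability, outlet temperature high (predicts outlet temperature low, not outlet temperature high)
(B) is the only candidate with no mismatches.

B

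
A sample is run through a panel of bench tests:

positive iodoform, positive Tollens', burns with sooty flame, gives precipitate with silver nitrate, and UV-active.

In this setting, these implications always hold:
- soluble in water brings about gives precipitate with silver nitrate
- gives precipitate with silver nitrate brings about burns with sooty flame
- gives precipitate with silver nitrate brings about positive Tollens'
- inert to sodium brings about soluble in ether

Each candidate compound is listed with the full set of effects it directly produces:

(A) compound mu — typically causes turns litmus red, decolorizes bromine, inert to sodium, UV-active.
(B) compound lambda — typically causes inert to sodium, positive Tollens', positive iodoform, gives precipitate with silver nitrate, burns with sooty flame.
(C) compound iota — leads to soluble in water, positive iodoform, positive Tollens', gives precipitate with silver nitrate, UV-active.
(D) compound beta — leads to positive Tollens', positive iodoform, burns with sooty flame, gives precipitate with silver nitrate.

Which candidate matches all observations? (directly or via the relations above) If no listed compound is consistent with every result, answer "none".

Checking each candidate against the observations:
(A) compound mu — positive iodoform miss; positive Tollens' miss; burns with sooty flame miss; gives precipitate with silver nitrate miss; UV-active match
(B) compound lambda — does not account for UV-active
(C) compound iota — accounts for every observation (burns with sooty flame via gives precipitate with silver nitrate → burns with sooty flame)
(D) compound beta — positive iodoform match; positive Tollens' match; burns with sooty flame match; gives precipitate with silver nitrate match; UV-active miss
(C) alone accounts for all the evidence.

C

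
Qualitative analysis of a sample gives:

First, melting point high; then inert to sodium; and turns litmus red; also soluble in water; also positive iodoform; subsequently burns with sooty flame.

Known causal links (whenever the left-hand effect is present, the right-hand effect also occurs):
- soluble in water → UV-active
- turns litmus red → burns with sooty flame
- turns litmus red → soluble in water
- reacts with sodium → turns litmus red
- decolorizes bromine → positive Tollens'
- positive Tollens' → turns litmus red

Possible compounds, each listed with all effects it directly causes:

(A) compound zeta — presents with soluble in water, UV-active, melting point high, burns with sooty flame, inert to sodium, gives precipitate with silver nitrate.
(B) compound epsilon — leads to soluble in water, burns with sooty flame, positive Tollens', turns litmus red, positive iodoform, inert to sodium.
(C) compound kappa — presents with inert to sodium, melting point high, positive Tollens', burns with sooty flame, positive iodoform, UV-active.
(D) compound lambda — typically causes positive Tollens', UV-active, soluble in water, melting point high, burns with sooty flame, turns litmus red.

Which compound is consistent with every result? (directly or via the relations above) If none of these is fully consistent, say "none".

Testing each hypothesis:
(A) compound zeta — does not account for turns litmus red, positive iodoform
(B) compound epsilon — melting point high ✗; inert to sodium ✓; turns litmus red ✓; soluble in water ✓; positive iodoform ✓; burns with sooty flame ✓
(C) compound kappa — melting point high ✓; inert to sodium ✓; turns litmus red ✓ (by positive Tollens' → turns litmus red); soluble in water ✓ (by positive Tollens' → turns litmus red → soluble in water); positive iodoform ✓; burns with sooty flame ✓
(D) compound lambda — melting point high ✓; inert to sodium ✗; turns litmus red ✓; soluble in water ✓; positive iodoform ✗; burns with sooty flame ✓
(C) is the only candidate with no mismatches.

C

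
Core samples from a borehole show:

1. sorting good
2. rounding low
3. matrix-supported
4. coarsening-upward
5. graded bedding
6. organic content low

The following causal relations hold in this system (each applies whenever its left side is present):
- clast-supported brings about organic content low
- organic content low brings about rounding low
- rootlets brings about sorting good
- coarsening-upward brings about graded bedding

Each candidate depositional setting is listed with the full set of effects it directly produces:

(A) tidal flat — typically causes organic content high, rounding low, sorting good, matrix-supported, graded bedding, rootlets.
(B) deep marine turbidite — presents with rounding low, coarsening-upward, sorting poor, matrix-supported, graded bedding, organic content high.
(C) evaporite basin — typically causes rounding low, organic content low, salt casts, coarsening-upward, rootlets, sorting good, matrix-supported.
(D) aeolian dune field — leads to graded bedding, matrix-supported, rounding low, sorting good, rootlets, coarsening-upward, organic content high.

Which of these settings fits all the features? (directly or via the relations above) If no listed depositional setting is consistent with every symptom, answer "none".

C

Checking each candidate against the observations:
(A) tidal flat — sorting good match; rounding low match; matrix-supported match; coarsening-upward miss; graded bedding match; organic content low miss
(B) deep marine turbidite — sorting good miss; rounding low match; matrix-supported match; coarsening-upward match; graded bedding match; organic content low miss
(C) evaporite basin — sorting good match; rounding low match; matrix-supported match; coarsening-upward match; graded bedding match (via coarsening-upward → graded bedding); organic content low match
(D) aeolian dune field — sorting good match; rounding low match; matrix-supported match; coarsening-upward match; graded bedding match; organic content low miss
(C) alone accounts for all the evidence.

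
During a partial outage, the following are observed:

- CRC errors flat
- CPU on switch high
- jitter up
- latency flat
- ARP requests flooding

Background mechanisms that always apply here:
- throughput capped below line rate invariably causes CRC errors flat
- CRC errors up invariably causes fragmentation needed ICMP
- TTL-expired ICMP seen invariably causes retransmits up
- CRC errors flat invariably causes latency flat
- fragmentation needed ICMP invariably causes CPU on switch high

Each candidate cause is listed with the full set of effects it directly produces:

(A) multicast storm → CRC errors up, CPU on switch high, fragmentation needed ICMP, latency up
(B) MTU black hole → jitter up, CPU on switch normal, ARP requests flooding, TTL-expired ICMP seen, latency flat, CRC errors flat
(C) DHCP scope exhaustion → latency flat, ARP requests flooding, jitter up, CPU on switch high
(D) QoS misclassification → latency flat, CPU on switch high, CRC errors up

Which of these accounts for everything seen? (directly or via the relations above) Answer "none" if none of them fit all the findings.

For each candidate, compare predicted effects to what was observed:
(A) multicast storm — fails on CRC errors flat, jitter up, latency flat, ARP requests flooding (predicts CRC errors up, not CRC errors flat; predicts latency up, not latency flat)
(B) MTU black hole — CRC errors flat +; CPU on switch high -; jitter up +; latency flat +; ARP requests flooding +
(C) DHCP scope exhaustion — does not account for CRC errors flat
(D) QoS misclassification — CRC errors flat -; CPU on switch high +; jitter up -; latency flat +; ARP requests flooding -
No candidate is consistent with all observations.

none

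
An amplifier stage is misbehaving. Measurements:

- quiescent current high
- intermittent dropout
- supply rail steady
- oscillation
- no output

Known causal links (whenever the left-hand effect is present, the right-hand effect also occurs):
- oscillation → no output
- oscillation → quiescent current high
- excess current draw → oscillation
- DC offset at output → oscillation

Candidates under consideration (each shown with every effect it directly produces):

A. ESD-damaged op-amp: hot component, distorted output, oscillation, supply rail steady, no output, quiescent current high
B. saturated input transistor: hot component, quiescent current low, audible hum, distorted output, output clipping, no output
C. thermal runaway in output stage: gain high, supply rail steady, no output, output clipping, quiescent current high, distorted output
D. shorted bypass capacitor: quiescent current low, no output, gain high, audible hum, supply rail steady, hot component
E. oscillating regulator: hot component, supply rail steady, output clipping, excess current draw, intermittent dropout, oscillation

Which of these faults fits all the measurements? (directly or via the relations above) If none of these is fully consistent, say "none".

E

Checking each candidate against the observations:
(A) ESD-damaged op-amp — quiescent current high yes; intermittent dropout NO; supply rail steady yes; oscillation yes; no output yes
(B) saturated input transistor — quiescent current high NO; intermittent dropout NO; supply rail steady NO; oscillation NO; no output yes
(C) thermal runaway in output stage — quiescent current high yes; intermittent dropout NO; supply rail steady yes; oscillation NO; no output yes
(D) shorted bypass capacitor — quiescent current high NO; intermittent dropout NO; supply rail steady yes; oscillation NO; no output yes
(E) oscillating regulator — accounts for every observation (quiescent current high by oscillation → quiescent current high)
Only (E) is consistent with every observation.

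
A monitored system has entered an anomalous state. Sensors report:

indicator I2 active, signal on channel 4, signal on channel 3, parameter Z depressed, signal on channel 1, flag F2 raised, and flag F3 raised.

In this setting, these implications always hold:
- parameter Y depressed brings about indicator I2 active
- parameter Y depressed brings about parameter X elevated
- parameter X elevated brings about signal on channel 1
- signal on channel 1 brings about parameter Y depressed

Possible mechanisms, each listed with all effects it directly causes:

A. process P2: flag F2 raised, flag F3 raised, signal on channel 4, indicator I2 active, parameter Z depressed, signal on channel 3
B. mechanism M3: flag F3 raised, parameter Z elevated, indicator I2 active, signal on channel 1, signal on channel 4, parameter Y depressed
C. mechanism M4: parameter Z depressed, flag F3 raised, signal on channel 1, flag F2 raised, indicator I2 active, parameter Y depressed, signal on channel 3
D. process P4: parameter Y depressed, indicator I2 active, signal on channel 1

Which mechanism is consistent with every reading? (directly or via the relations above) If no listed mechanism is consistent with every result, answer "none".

none

Testing each hypothesis:
(A) process P2 — does not account for signal on channel 1
(B) mechanism M3 — indicator I2 active +; signal on channel 4 +; signal on channel 3 -; parameter Z depressed -; signal on channel 1 +; flag F2 raised -; flag F3 raised +
(C) mechanism M4 — does not account for signal on channel 4
(D) process P4 — does not account for signal on channel 4, signal on channel 3, parameter Z depressed, flag F2 raised, flag F3 raised
Every candidate fails on at least one observation.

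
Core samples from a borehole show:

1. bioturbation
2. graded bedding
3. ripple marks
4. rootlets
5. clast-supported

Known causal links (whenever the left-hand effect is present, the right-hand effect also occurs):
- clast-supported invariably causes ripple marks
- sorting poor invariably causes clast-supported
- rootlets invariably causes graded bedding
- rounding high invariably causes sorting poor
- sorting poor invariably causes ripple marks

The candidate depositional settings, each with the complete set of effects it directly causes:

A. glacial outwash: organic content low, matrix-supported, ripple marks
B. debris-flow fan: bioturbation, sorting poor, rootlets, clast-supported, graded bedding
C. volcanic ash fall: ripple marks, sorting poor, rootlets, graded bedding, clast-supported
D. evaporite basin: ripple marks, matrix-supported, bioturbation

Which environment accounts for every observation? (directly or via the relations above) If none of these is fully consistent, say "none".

Testing each hypothesis:
(A) glacial outwash — bioturbation -; graded bedding -; ripple marks +; rootlets -; clast-supported -
(B) debris-flow fan — bioturbation +; graded bedding +; ripple marks + (by sorting poor → ripple marks); rootlets +; clast-supported +
(C) volcanic ash fall — does not account for bioturbation
(D) evaporite basin — fails on graded bedding, rootlets, clast-supported (predicts matrix-supported, not clast-supported)
(B) alone accounts for all the evidence.

B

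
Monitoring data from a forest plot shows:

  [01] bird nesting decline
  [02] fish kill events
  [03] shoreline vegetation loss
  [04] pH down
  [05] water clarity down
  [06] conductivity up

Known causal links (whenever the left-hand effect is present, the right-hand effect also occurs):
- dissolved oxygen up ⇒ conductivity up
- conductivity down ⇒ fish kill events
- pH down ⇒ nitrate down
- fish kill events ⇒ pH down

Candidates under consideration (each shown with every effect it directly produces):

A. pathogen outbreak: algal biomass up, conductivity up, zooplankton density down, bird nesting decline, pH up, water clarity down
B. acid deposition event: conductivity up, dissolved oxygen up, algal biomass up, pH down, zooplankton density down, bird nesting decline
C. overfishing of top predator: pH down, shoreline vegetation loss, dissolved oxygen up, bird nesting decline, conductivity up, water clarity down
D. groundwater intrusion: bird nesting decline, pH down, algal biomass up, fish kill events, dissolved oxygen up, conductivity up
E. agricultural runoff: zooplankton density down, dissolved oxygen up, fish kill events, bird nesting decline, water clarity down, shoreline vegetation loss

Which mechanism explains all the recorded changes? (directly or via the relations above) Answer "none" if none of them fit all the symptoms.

E

Per-candidate check:
(A) pathogen outbreak — bird nesting decline ✓; fish kill events ✗; shoreline vegetation loss ✗; pH down ✗; water clarity down ✓; conductivity up ✓
(B) acid deposition event — does not account for fish kill events, shoreline vegetation loss, water clarity down
(C) overfishing of top predator — bird nesting decline ✓; fish kill events ✗; shoreline vegetation loss ✓; pH down ✓; water clarity down ✓; conductivity up ✓
(D) groundwater intrusion — bird nesting decline ✓; fish kill events ✓; shoreline vegetation loss ✗; pH down ✓; water clarity down ✗; conductivity up ✓
(E) agricultural runoff — bird nesting decline ✓; fish kill events ✓; shoreline vegetation loss ✓; pH down ✓ (by fish kill events → pH down); water clarity down ✓; conductivity up ✓ (by dissolved oxygen up → conductivity up)
(E) is the only candidate with no mismatches.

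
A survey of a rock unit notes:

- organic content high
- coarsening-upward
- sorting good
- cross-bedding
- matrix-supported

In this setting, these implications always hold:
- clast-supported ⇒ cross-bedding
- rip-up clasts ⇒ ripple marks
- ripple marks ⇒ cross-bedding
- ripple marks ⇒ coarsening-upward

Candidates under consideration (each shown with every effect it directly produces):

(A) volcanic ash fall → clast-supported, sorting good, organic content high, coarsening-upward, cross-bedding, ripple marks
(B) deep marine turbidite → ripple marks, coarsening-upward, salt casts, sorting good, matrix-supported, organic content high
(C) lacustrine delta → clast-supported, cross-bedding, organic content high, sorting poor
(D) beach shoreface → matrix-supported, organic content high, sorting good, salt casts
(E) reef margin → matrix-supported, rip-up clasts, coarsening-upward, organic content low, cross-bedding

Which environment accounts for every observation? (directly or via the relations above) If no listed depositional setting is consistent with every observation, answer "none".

Checking each candidate against the observations:
(A) volcanic ash fall — fails on matrix-supported (predicts clast-supported, not matrix-supported)
(B) deep marine turbidite — accounts for every observation (cross-bedding through ripple marks → cross-bedding)
(C) lacustrine delta — organic content high yes; coarsening-upward NO; sorting good NO; cross-bedding yes; matrix-supported NO
(D) beach shoreface — does not account for coarsening-upward, cross-bedding
(E) reef margin — organic content high NO; coarsening-upward yes; sorting good NO; cross-bedding yes; matrix-supported yes
Only (B) is consistent with every observation.

B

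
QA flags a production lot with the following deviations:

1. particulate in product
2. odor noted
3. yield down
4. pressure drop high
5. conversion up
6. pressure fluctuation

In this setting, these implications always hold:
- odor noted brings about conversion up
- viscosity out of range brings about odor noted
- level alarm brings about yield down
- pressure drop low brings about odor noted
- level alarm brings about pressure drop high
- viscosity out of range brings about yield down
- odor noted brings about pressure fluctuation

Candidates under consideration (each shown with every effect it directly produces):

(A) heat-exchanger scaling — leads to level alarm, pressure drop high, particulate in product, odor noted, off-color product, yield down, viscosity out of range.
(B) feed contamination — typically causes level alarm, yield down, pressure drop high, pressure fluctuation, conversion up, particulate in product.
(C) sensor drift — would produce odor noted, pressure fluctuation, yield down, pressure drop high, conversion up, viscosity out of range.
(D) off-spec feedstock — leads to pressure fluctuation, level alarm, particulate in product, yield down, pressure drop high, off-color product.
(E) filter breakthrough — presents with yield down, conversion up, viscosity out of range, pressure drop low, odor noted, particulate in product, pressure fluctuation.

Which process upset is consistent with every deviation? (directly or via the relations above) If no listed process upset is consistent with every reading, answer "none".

Per-candidate check:
(A) heat-exchanger scaling — particulate in product +; odor noted +; yield down +; pressure drop high +; conversion up + (via odor noted → conversion up); pressure fluctuation + (via odor noted → pressure fluctuation)
(B) feed contamination — does not account for odor noted
(C) sensor drift — does not account for particulate in product
(D) off-spec feedstock — particulate in product +; odor noted -; yield down +; pressure drop high +; conversion up -; pressure fluctuation +
(E) filter breakthrough — fails on pressure drop high (predicts pressure drop low, not pressure drop high)
(A) is the only candidate with no mismatches.

A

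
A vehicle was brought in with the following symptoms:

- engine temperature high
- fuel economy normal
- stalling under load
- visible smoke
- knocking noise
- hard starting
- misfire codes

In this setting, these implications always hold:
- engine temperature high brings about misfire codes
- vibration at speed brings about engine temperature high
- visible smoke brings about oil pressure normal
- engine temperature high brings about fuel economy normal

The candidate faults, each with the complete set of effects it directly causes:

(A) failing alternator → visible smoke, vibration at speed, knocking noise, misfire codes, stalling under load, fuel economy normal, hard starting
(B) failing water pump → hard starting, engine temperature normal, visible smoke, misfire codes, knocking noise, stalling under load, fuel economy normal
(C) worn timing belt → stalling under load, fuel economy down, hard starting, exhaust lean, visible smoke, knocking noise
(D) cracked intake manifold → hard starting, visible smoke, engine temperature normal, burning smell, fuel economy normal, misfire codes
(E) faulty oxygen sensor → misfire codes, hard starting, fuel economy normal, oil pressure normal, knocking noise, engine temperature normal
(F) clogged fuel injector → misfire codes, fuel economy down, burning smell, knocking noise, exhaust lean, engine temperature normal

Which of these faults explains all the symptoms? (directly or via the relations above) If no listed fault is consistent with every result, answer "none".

Per-candidate check:
(A) failing alternator — accounts for every observation (engine temperature high via vibration at speed → engine temperature high)
(B) failing water pump — engine temperature high ✗; fuel economy normal ✓; stalling under load ✓; visible smoke ✓; knocking noise ✓; hard starting ✓; misfire codes ✓
(C) worn timing belt — engine temperature high ✗; fuel economy normal ✗; stalling under load ✓; visible smoke ✓; knocking noise ✓; hard starting ✓; misfire codes ✗
(D) cracked intake manifold — fails on engine temperature high, stalling under load, knocking noise (predicts engine temperature normal, not engine temperature high)
(E) faulty oxygen sensor — engine temperature high ✗; fuel economy normal ✓; stalling under load ✗; visible smoke ✗; knocking noise ✓; hard starting ✓; misfire codes ✓
(F) clogged fuel injector — fails on engine temperature high, fuel economy normal, stalling under load, visible smoke, hard starting (predicts engine temperature normal, not engine temperature high; predicts fuel economy down, not fuel economy normal)
Only (A) is consistent with every observation.

A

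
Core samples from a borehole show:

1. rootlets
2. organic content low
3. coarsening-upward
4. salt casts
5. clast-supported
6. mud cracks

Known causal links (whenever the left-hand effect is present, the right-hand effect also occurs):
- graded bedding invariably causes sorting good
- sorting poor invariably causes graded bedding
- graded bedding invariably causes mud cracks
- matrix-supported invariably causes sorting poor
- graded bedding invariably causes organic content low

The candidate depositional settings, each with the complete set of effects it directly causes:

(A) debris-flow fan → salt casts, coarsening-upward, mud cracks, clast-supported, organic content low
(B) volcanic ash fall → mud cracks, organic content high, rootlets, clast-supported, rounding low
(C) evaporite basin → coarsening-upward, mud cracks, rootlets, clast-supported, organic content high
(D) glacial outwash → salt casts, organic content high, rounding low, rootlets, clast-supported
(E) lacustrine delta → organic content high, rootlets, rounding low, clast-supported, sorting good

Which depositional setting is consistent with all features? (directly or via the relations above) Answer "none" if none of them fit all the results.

Checking each candidate against the observations:
(A) debris-flow fan — rootlets -; organic content low +; coarsening-upward +; salt casts +; clast-supported +; mud cracks +
(B) volcanic ash fall — rootlets +; organic content low -; coarsening-upward -; salt casts -; clast-supported +; mud cracks +
(C) evaporite basin — fails on organic content low, salt casts (predicts organic content high, not organic content low)
(D) glacial outwash — rootlets +; organic content low -; coarsening-upward -; salt casts +; clast-supported +; mud cracks -
(E) lacustrine delta — rootlets +; organic content low -; coarsening-upward -; salt casts -; clast-supported +; mud cracks -
Every candidate fails on at least one observation.

none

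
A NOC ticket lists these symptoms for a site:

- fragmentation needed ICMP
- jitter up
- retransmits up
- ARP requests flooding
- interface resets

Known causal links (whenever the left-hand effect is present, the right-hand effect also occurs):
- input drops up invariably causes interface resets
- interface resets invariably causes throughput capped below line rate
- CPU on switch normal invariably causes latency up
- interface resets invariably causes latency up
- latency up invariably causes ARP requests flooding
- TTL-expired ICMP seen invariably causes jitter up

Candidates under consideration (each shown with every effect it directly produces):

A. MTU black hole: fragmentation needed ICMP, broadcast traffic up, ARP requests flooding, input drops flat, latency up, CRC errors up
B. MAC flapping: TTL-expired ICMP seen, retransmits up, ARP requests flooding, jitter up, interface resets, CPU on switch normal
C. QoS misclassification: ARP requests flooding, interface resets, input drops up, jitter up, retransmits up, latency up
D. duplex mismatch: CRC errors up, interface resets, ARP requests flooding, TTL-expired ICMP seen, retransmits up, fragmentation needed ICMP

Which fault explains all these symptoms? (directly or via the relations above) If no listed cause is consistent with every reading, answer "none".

Testing each hypothesis:
(A) MTU black hole — fragmentation needed ICMP ✓; jitter up ✗; retransmits up ✗; ARP requests flooding ✓; interface resets ✗
(B) MAC flapping — fragmentation needed ICMP ✗; jitter up ✓; retransmits up ✓; ARP requests flooding ✓; interface resets ✓
(C) QoS misclassification — fragmentation needed ICMP ✗; jitter up ✓; retransmits up ✓; ARP requests flooding ✓; interface resets ✓
(D) duplex mismatch — fragmentation needed ICMP ✓; jitter up ✓ (through TTL-expired ICMP seen → jitter up); retransmits up ✓; ARP requests flooding ✓; interface resets ✓
(D) is the only candidate with no mismatches.

D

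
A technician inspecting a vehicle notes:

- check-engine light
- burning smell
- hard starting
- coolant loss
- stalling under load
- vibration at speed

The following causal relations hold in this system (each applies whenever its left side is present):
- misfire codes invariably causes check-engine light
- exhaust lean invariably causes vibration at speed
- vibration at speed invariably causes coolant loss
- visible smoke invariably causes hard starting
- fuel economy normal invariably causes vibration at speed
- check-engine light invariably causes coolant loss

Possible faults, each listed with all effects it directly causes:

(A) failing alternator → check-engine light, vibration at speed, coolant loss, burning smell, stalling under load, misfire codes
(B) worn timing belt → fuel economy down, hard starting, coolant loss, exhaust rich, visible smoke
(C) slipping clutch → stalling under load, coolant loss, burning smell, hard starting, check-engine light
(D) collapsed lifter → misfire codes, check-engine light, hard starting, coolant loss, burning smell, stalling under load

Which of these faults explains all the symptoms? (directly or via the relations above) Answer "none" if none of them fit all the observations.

none

For each candidate, compare predicted effects to what was observed:
(A) failing alternator — check-engine light +; burning smell +; hard starting -; coolant loss +; stalling under load +; vibration at speed +
(B) worn timing belt — does not account for check-engine light, burning smell, stalling under load, vibration at speed
(C) slipping clutch — does not account for vibration at speed
(D) collapsed lifter — does not account for vibration at speed
None of the listed candidates fits everything.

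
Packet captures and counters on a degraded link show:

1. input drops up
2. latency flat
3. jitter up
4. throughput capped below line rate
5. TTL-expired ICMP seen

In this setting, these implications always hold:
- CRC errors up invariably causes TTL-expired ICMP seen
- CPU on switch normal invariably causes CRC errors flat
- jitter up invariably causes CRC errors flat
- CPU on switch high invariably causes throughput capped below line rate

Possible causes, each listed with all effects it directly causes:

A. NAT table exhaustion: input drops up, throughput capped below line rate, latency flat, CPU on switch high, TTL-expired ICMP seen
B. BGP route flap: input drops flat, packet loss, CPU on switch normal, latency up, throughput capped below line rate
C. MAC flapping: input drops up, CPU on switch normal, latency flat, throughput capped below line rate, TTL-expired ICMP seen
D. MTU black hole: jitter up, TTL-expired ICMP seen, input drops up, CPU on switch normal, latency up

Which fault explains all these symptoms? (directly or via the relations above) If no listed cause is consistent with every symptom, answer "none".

For each candidate, compare predicted effects to what was observed:
(A) NAT table exhaustion — does not account for jitter up
(B) BGP route flap — input drops up NO; latency flat NO; jitter up NO; throughput capped below line rate yes; TTL-expired ICMP seen NO
(C) MAC flapping — input drops up yes; latency flat yes; jitter up NO; throughput capped below line rate yes; TTL-expired ICMP seen yes
(D) MTU black hole — input drops up yes; latency flat NO; jitter up yes; throughput capped below line rate NO; TTL-expired ICMP seen yes
No candidate is consistent with all observations.

none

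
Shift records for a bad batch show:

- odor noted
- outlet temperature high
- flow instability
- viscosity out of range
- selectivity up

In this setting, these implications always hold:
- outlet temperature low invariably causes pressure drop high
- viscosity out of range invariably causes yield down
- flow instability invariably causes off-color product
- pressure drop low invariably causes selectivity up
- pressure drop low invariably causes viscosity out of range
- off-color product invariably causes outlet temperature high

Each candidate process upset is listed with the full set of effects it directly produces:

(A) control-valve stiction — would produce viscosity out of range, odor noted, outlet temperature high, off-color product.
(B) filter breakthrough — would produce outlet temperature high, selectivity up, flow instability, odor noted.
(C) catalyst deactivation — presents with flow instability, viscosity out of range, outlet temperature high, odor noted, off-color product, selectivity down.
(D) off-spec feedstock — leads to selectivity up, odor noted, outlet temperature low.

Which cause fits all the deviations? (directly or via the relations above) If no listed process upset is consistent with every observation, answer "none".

none

Checking each candidate against the observations:
(A) control-valve stiction — odor noted ✓; outlet temperature high ✓; flow instability ✗; viscosity out of range ✓; selectivity up ✗
(B) filter breakthrough — odor noted ✓; outlet temperature high ✓; flow instability ✓; viscosity out of range ✗; selectivity up ✓
(C) catalyst deactivation — fails on selectivity up (predicts selectivity down, not selectivity up)
(D) off-spec feedstock — fails on outlet temperature high, flow instability, viscosity out of range (predicts outlet temperature low, not outlet temperature high)
Every candidate fails on at least one observation.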